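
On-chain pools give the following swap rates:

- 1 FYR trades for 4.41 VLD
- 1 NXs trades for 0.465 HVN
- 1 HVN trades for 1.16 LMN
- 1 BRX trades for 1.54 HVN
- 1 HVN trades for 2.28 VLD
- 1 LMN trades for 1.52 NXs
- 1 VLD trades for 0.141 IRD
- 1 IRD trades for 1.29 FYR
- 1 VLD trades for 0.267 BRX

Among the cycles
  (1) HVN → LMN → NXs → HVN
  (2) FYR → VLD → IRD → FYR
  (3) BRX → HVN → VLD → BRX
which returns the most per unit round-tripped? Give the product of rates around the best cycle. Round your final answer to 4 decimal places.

(1) 1.16 × 1.52 × 0.465 = 0.81989
(2) 4.41 × 0.141 × 1.29 = 0.80213
(3) 1.54 × 2.28 × 0.267 = 0.93749
Highest is cycle (3) at 0.9375 (≤1, no arbitrage).

0.9375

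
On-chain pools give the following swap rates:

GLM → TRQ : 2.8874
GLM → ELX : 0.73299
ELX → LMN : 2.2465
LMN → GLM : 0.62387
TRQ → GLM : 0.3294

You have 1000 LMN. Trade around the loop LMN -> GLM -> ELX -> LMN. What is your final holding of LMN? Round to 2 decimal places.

1000 LMN × 0.62387 = 623.87 GLM
623.87 GLM × 0.73299 = 457.2904713 ELX
457.2904713 ELX × 2.2465 = 1027.30304377545 LMN

1027.30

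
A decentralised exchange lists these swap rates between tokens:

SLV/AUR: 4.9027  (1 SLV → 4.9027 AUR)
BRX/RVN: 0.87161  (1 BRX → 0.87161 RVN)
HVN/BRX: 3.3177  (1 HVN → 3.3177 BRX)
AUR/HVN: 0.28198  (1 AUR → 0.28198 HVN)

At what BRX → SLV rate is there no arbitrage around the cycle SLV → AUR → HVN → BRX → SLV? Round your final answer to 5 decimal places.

0.21803

Known legs of the cycle: 4.9027 × 0.28198 × 3.3177 = 4.5865986430242
For no arbitrage the full-cycle product must be 1, so the missing rate is 1 / 4.5865986430242 ≈ 0.2180265.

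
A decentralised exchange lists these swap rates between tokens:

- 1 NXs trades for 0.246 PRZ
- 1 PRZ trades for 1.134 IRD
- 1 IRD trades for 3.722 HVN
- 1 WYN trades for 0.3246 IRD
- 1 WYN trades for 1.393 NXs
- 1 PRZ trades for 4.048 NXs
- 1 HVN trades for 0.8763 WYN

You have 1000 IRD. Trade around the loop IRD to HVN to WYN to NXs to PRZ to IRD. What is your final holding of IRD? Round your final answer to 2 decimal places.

1000 IRD × 3.722 = 3722 HVN
3722 HVN × 0.8763 = 3261.5886 WYN
3261.5886 WYN × 1.393 = 4543.3929198 NXs
4543.3929198 NXs × 0.246 = 1117.6746582708 PRZ
1117.6746582708 PRZ × 1.134 = 1267.4430624790872 IRD

1267.44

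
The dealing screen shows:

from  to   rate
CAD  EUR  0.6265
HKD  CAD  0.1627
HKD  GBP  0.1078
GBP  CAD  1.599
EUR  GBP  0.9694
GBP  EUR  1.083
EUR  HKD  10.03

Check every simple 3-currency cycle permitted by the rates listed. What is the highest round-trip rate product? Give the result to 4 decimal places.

GBP→EUR→HKD→GBP: 1.083 × 10.03 × 0.1078 = 1.17098
CAD→EUR→HKD→CAD: 0.6265 × 10.03 × 0.1627 = 1.02237
CAD→EUR→GBP→CAD: 0.6265 × 0.9694 × 1.599 = 0.97112
Maximum is GBP→EUR→HKD→GBP at 1.1710; arbitrage exists.

1.1710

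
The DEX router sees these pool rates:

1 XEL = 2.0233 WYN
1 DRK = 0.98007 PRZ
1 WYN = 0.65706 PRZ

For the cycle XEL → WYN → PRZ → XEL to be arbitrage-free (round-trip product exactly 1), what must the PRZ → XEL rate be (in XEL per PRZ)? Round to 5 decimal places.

0.75220

Known legs of the cycle: 2.0233 × 0.65706 = 1.329429498
For no arbitrage the full-cycle product must be 1, so the missing rate is 1 / 1.329429498 ≈ 0.7522024.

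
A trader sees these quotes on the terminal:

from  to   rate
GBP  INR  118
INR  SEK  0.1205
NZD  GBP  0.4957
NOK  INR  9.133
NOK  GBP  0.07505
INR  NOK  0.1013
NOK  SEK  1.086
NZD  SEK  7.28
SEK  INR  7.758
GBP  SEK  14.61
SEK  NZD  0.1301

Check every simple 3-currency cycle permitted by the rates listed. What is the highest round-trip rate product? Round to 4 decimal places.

NZD→GBP→SEK→NZD: 0.4957 × 14.61 × 0.1301 = 0.94221
INR→NOK→GBP→INR: 0.1013 × 0.07505 × 118 = 0.89710
INR→NOK→SEK→INR: 0.1013 × 1.086 × 7.758 = 0.85347
Maximum is NZD→GBP→SEK→NZD at 0.9422; no arbitrage — every cycle loses value.

0.9422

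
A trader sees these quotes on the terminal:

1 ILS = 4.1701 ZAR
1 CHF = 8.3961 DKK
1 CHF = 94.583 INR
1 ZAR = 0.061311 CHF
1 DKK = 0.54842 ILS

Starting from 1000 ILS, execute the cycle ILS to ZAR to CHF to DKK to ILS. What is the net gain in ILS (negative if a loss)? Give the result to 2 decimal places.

177.27

1000 ILS × 4.1701 = 4170.1 ZAR
4170.1 ZAR × 0.061311 = 255.6730011 CHF
255.6730011 CHF × 8.3961 = 2146.65608453571 DKK
2146.65608453571 DKK × 0.54842 = 1177.2691298810740782 ILS
Net change: 1177.2691298810740782 − 1000 = 177.2691298810740782 ILS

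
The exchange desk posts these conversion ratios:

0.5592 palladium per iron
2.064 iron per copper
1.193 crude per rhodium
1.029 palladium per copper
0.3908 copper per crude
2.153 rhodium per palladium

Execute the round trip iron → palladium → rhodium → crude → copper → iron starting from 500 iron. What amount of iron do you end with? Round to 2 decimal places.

579.28

500 iron × 0.5592 = 279.6 palladium
279.6 palladium × 2.153 = 601.9788 rhodium
601.9788 rhodium × 1.193 = 718.1607084 crude
718.1607084 crude × 0.3908 = 280.65720484272 copper
280.65720484272 copper × 2.064 = 579.27647079537408 iron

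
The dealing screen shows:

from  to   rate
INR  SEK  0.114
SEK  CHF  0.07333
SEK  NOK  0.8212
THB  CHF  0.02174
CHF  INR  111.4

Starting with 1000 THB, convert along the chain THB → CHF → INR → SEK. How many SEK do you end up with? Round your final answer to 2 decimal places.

1000 THB × 0.02174 = 21.74 CHF
21.74 CHF × 111.4 = 2421.836 INR
2421.836 INR × 0.114 = 276.089304 SEK

276.09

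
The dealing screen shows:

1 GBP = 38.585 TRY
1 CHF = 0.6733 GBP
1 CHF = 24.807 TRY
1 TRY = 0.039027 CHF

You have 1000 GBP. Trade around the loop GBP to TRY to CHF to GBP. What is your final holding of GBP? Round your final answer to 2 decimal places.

1000 GBP × 38.585 = 38585 TRY
38585 TRY × 0.039027 = 1505.856795 CHF
1505.856795 CHF × 0.6733 = 1013.8933800735 GBP

1013.89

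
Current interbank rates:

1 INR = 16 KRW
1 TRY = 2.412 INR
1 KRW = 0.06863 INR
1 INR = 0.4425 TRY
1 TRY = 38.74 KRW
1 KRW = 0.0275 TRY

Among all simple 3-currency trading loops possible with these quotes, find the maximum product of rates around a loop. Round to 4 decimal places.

1.1765

TRY→KRW→INR→TRY: 38.74 × 0.06863 × 0.4425 = 1.17649
TRY→INR→KRW→TRY: 2.412 × 16 × 0.0275 = 1.06128
Maximum is TRY→KRW→INR→TRY at 1.1765; arbitrage exists.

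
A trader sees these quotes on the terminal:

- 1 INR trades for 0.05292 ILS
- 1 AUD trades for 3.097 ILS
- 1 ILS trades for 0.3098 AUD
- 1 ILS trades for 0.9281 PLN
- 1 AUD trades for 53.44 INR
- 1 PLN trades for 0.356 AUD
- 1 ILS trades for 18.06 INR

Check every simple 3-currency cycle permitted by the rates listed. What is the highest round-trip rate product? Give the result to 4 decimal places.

AUD→ILS→PLN→AUD: 3.097 × 0.9281 × 0.356 = 1.02326
AUD→INR→ILS→AUD: 53.44 × 0.05292 × 0.3098 = 0.87613
Maximum is AUD→ILS→PLN→AUD at 1.0233; arbitrage exists.

1.0233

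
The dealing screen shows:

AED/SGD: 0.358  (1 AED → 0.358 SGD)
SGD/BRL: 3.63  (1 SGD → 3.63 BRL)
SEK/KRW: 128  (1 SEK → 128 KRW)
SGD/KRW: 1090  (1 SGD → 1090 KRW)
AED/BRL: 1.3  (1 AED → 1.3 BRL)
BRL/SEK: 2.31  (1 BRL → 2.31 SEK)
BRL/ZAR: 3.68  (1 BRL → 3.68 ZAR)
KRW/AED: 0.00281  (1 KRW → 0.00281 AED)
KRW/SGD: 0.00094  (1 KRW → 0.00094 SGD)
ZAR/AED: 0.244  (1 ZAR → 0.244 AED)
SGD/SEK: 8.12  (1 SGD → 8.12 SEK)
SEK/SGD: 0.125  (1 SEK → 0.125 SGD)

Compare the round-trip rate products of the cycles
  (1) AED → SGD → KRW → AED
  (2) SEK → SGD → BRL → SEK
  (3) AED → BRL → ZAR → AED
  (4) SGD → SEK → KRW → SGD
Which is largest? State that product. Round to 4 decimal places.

1.1673

(1) 0.358 × 1090 × 0.00281 = 1.09652
(2) 0.125 × 3.63 × 2.31 = 1.04816
(3) 1.3 × 3.68 × 0.244 = 1.16730
(4) 8.12 × 128 × 0.00094 = 0.97700
Highest is cycle (3) at 1.1673 (>1, arbitrage).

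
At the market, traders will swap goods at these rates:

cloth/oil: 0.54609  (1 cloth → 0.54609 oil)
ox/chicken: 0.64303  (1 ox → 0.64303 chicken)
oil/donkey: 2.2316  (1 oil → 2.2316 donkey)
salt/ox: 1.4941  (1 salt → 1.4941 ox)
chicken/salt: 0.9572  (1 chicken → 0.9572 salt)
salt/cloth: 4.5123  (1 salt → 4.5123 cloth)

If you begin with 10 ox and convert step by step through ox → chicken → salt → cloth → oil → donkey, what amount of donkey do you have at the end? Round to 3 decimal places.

33.846

10 ox × 0.64303 = 6.4303 chicken
6.4303 chicken × 0.9572 = 6.15508316 salt
6.15508316 salt × 4.5123 = 27.773581742868 cloth
27.773581742868 cloth × 0.54609 = 15.16687525396278612 oil
15.16687525396278612 oil × 2.2316 = 33.846398816743353505392 donkey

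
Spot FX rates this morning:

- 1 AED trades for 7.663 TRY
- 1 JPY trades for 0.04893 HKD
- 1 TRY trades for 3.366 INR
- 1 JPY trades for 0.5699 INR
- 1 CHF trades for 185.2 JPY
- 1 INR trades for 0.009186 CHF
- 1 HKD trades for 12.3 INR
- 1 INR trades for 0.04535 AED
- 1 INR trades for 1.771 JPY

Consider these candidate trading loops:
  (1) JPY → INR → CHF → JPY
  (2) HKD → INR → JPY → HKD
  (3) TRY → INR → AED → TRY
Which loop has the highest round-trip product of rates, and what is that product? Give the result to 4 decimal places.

(1) 0.5699 × 0.009186 × 185.2 = 0.96954
(2) 12.3 × 1.771 × 0.04893 = 1.06586
(3) 3.366 × 0.04535 × 7.663 = 1.16974
Highest is cycle (3) at 1.1697 (>1, arbitrage).

1.1697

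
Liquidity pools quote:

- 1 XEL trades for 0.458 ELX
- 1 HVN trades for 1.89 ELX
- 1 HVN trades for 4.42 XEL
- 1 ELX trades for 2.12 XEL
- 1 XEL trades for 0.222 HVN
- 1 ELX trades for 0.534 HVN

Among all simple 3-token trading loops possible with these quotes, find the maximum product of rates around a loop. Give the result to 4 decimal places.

XEL→ELX→HVN→XEL: 0.458 × 0.534 × 4.42 = 1.08101
XEL→HVN→ELX→XEL: 0.222 × 1.89 × 2.12 = 0.88951
Maximum is XEL→ELX→HVN→XEL at 1.0810; arbitrage exists.

1.0810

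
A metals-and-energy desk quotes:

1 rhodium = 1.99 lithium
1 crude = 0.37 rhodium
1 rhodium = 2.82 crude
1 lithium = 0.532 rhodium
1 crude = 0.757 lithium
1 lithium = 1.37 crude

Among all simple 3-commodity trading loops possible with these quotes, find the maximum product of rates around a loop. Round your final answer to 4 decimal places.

1.1357

lithium→rhodium→crude→lithium: 0.532 × 2.82 × 0.757 = 1.13568
lithium→crude→rhodium→lithium: 1.37 × 0.37 × 1.99 = 1.00873
Maximum is lithium→rhodium→crude→lithium at 1.1357; arbitrage exists.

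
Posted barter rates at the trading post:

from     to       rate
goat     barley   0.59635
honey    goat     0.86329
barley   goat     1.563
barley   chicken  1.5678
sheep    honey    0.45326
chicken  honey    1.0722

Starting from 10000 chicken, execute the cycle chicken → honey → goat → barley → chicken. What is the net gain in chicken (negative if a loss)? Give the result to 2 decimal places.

10000 chicken × 1.0722 = 10722 honey
10722 honey × 0.86329 = 9256.19538 goat
9256.19538 goat × 0.59635 = 5519.932114863 barley
5519.932114863 barley × 1.5678 = 8654.1495696822114 chicken
Net change: 8654.1495696822114 − 10000 = -1345.8504303177886 chicken

-1345.85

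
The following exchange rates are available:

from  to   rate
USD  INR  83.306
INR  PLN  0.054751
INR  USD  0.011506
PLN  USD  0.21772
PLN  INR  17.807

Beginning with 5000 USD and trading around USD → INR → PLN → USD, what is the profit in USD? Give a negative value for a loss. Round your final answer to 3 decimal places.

-34.801

5000 USD × 83.306 = 416530 INR
416530 INR × 0.054751 = 22805.43403 PLN
22805.43403 PLN × 0.21772 = 4965.1990970116 USD
Net change: 4965.1990970116 − 5000 = -34.8009029884 USD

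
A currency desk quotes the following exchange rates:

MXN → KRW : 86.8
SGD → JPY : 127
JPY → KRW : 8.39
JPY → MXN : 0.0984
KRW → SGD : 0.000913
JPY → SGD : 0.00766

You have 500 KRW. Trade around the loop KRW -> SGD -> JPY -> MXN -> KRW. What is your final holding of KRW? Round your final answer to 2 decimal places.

495.18

500 KRW × 0.000913 = 0.4565 SGD
0.4565 SGD × 127 = 57.9755 JPY
57.9755 JPY × 0.0984 = 5.7047892 MXN
5.7047892 MXN × 86.8 = 495.17570256 KRW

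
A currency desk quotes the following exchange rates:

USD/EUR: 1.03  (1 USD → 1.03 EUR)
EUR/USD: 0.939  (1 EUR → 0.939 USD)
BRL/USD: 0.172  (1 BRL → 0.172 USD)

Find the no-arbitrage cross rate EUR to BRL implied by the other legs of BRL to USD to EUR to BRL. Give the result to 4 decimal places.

Known legs of the cycle: 0.172 × 1.03 = 0.17716
For no arbitrage the full-cycle product must be 1, so the missing rate is 1 / 0.17716 ≈ 5.644615.

5.6446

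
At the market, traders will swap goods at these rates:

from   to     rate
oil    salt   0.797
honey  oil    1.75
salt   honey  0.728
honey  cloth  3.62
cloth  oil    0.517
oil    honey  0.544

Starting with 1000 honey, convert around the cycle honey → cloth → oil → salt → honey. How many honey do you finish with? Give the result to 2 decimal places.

1000 honey × 3.62 = 3620 cloth
3620 cloth × 0.517 = 1871.54 oil
1871.54 oil × 0.797 = 1491.61738 salt
1491.61738 salt × 0.728 = 1085.89745264 honey

1085.90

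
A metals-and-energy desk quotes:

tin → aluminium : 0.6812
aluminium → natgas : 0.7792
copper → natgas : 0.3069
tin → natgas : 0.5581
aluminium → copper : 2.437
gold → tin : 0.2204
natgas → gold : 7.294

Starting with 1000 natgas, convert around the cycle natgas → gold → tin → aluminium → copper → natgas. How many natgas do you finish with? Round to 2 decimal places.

819.04

1000 natgas × 7.294 = 7294 gold
7294 gold × 0.2204 = 1607.5976 tin
1607.5976 tin × 0.6812 = 1095.09548512 aluminium
1095.09548512 aluminium × 2.437 = 2668.74769723744 copper
2668.74769723744 copper × 0.3069 = 819.038668282170336 natgas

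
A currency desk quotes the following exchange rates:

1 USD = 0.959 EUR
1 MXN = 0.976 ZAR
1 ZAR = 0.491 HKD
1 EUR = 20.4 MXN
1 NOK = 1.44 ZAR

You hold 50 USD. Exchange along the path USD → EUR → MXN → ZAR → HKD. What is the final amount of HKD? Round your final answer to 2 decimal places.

468.76

50 USD × 0.959 = 47.95 EUR
47.95 EUR × 20.4 = 978.18 MXN
978.18 MXN × 0.976 = 954.70368 ZAR
954.70368 ZAR × 0.491 = 468.75950688 HKD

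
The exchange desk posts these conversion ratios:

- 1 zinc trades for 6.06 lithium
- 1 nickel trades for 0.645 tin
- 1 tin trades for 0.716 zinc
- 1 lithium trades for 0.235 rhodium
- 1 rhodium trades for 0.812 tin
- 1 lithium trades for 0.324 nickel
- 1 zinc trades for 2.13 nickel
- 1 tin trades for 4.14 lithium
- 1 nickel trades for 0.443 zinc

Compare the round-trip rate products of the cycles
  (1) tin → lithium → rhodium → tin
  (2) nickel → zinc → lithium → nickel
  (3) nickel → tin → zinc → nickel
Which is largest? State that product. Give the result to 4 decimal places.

0.9837

(1) 4.14 × 0.235 × 0.812 = 0.78999
(2) 0.443 × 6.06 × 0.324 = 0.86980
(3) 0.645 × 0.716 × 2.13 = 0.98368
Highest is cycle (3) at 0.9837 (≤1, no arbitrage).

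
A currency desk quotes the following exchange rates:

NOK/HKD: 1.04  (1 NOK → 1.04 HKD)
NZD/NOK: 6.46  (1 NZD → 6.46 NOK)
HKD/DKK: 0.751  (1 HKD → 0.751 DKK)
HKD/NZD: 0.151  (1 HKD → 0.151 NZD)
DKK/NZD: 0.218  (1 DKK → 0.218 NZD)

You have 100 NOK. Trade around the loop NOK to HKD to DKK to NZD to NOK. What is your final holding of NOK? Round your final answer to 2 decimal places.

100 NOK × 1.04 = 104 HKD
104 HKD × 0.751 = 78.104 DKK
78.104 DKK × 0.218 = 17.026672 NZD
17.026672 NZD × 6.46 = 109.99230112 NOK

109.99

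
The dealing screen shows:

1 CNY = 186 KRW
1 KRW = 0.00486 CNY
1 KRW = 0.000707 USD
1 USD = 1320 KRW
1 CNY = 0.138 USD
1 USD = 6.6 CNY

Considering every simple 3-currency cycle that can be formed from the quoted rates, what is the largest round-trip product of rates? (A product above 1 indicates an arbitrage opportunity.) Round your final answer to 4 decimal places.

0.8853

CNY→USD→KRW→CNY: 0.138 × 1320 × 0.00486 = 0.88530
CNY→KRW→USD→CNY: 186 × 0.000707 × 6.6 = 0.86791
Maximum is CNY→USD→KRW→CNY at 0.8853; no arbitrage — every cycle loses value.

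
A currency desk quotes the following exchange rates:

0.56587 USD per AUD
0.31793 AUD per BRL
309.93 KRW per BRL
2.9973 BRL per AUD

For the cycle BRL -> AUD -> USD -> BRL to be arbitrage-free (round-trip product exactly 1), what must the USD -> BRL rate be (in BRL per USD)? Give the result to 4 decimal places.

Known legs of the cycle: 0.31793 × 0.56587 = 0.1799070491
For no arbitrage the full-cycle product must be 1, so the missing rate is 1 / 0.1799070491 ≈ 5.558426.

5.5584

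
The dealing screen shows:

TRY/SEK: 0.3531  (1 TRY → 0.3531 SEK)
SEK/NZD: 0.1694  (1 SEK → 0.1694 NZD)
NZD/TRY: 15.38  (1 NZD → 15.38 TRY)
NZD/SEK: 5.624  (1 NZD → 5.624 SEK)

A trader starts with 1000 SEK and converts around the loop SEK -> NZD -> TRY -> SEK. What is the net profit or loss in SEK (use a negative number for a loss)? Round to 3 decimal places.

-80.043

1000 SEK × 0.1694 = 169.4 NZD
169.4 NZD × 15.38 = 2605.372 TRY
2605.372 TRY × 0.3531 = 919.9568532 SEK
Net change: 919.9568532 − 1000 = -80.0431468 SEK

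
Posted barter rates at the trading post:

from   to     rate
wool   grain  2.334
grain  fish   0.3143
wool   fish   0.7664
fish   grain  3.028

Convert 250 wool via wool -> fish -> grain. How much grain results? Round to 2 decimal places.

250 wool × 0.7664 = 191.6 fish
191.6 fish × 3.028 = 580.1648 grain

580.16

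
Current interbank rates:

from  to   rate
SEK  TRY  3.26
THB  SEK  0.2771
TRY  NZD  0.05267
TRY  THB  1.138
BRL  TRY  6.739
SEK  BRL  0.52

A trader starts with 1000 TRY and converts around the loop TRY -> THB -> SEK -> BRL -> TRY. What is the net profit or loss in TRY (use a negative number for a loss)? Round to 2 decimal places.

1000 TRY × 1.138 = 1138 THB
1138 THB × 0.2771 = 315.3398 SEK
315.3398 SEK × 0.52 = 163.976696 BRL
163.976696 BRL × 6.739 = 1105.038954344 TRY
Net change: 1105.038954344 − 1000 = 105.038954344 TRY

105.04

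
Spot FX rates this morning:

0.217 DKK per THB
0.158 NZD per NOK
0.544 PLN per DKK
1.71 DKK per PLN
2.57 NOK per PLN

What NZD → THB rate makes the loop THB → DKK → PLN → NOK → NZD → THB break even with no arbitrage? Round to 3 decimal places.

20.862

Known legs of the cycle: 0.217 × 0.544 × 2.57 × 0.158 = 0.04793457088
For no arbitrage the full-cycle product must be 1, so the missing rate is 1 / 0.04793457088 ≈ 20.86177.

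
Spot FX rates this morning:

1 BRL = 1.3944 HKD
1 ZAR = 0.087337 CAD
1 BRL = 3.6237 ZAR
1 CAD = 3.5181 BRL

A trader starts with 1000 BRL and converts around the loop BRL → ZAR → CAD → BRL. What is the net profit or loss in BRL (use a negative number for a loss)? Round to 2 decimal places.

1000 BRL × 3.6237 = 3623.7 ZAR
3623.7 ZAR × 0.087337 = 316.4830869 CAD
316.4830869 CAD × 3.5181 = 1113.41914802289 BRL
Net change: 1113.41914802289 − 1000 = 113.41914802289 BRL

113.42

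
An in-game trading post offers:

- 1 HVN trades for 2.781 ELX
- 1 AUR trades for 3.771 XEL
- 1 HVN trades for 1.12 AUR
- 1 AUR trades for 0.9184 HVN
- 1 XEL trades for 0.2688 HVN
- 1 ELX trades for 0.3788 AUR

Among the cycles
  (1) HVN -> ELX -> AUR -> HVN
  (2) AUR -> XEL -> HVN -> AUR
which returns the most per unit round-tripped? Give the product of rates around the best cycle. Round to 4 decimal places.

1.1353

(1) 2.781 × 0.3788 × 0.9184 = 0.96748
(2) 3.771 × 0.2688 × 1.12 = 1.13528
Highest is cycle (2) at 1.1353 (>1, arbitrage).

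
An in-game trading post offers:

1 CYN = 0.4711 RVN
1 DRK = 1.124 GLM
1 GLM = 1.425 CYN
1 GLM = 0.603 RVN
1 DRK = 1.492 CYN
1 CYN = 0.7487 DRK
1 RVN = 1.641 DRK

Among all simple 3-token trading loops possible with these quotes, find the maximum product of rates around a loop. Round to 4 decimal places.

DRK→GLM→CYN→DRK: 1.124 × 1.425 × 0.7487 = 1.19919
DRK→CYN→RVN→DRK: 1.492 × 0.4711 × 1.641 = 1.15343
DRK→GLM→RVN→DRK: 1.124 × 0.603 × 1.641 = 1.11222
Maximum is DRK→GLM→CYN→DRK at 1.1992; arbitrage exists.

1.1992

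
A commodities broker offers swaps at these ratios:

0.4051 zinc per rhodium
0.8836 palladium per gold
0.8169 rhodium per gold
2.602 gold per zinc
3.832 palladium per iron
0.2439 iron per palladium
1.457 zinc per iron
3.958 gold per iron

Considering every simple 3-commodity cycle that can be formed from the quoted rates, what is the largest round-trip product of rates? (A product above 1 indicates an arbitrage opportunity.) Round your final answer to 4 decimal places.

rhodium→zinc→gold→rhodium: 0.4051 × 2.602 × 0.8169 = 0.86107
gold→palladium→iron→gold: 0.8836 × 0.2439 × 3.958 = 0.85299
Maximum is rhodium→zinc→gold→rhodium at 0.8611; no arbitrage — every cycle loses value.

0.8611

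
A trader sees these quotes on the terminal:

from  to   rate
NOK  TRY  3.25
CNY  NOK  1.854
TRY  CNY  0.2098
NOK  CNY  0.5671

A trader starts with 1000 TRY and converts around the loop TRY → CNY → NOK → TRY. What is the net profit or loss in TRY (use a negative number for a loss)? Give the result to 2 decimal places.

264.15

1000 TRY × 0.2098 = 209.8 CNY
209.8 CNY × 1.854 = 388.9692 NOK
388.9692 NOK × 3.25 = 1264.1499 TRY
Net change: 1264.1499 − 1000 = 264.1499 TRY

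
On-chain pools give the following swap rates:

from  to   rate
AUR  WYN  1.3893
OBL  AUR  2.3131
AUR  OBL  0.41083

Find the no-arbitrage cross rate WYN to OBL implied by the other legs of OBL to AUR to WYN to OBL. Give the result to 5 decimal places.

Known legs of the cycle: 2.3131 × 1.3893 = 3.21358983
For no arbitrage the full-cycle product must be 1, so the missing rate is 1 / 3.21358983 ≈ 0.3111785.

0.31118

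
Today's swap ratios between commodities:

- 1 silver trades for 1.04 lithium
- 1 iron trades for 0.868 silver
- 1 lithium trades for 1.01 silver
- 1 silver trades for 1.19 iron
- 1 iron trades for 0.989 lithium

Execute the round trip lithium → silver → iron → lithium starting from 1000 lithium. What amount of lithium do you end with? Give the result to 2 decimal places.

1000 lithium × 1.01 = 1010 silver
1010 silver × 1.19 = 1201.9 iron
1201.9 iron × 0.989 = 1188.6791 lithium

1188.68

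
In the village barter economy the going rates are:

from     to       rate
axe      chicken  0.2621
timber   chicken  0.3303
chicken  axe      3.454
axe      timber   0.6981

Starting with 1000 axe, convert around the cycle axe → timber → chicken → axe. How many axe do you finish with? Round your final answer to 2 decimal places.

796.43

1000 axe × 0.6981 = 698.1 timber
698.1 timber × 0.3303 = 230.58243 chicken
230.58243 chicken × 3.454 = 796.43171322 axe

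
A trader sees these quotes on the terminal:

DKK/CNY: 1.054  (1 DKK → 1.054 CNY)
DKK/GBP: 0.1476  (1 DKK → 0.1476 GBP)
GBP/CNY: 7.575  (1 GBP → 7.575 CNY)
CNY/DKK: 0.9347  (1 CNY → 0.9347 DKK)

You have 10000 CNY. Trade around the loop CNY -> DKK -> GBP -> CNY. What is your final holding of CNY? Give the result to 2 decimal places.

10450.60

10000 CNY × 0.9347 = 9347 DKK
9347 DKK × 0.1476 = 1379.6172 GBP
1379.6172 GBP × 7.575 = 10450.60029 CNY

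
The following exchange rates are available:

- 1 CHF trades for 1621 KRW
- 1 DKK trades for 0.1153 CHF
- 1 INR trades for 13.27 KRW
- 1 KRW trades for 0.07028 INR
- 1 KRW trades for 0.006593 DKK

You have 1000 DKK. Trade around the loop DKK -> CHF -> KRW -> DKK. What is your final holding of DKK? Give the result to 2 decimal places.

1232.24

1000 DKK × 0.1153 = 115.3 CHF
115.3 CHF × 1621 = 186901.3 KRW
186901.3 KRW × 0.006593 = 1232.2402709 DKK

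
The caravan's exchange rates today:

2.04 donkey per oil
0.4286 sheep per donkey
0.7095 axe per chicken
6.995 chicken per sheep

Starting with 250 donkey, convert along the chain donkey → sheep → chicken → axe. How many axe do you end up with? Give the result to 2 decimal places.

250 donkey × 0.4286 = 107.15 sheep
107.15 sheep × 6.995 = 749.51425 chicken
749.51425 chicken × 0.7095 = 531.780360375 axe

531.78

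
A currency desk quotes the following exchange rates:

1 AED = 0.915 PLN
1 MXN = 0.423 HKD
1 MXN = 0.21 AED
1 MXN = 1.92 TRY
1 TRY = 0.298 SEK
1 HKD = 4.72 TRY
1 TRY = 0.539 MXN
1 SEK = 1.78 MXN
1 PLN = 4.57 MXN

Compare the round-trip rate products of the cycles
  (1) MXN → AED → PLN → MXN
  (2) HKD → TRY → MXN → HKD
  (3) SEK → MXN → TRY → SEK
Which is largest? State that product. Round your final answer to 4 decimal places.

(1) 0.21 × 0.915 × 4.57 = 0.87813
(2) 4.72 × 0.539 × 0.423 = 1.07615
(3) 1.78 × 1.92 × 0.298 = 1.01844
Highest is cycle (2) at 1.0761 (>1, arbitrage).

1.0761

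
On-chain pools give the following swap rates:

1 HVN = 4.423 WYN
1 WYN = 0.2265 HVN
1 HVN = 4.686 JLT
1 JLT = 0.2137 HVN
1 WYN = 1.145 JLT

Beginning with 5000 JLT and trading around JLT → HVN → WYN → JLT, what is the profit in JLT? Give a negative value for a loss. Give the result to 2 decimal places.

5000 JLT × 0.2137 = 1068.5 HVN
1068.5 HVN × 4.423 = 4725.9755 WYN
4725.9755 WYN × 1.145 = 5411.2419475 JLT
Net change: 5411.2419475 − 5000 = 411.2419475 JLT

411.24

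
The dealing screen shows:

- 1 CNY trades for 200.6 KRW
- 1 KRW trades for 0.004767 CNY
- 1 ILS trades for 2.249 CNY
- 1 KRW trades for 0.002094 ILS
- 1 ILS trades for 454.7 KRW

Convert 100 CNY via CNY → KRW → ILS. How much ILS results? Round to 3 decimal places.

42.006

100 CNY × 200.6 = 20060 KRW
20060 KRW × 0.002094 = 42.00564 ILS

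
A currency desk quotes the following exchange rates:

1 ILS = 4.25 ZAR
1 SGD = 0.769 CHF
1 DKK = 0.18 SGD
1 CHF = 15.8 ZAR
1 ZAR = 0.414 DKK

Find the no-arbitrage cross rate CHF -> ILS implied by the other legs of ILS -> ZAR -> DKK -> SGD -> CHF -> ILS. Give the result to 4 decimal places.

Known legs of the cycle: 4.25 × 0.414 × 0.18 × 0.769 = 0.24354999
For no arbitrage the full-cycle product must be 1, so the missing rate is 1 / 0.24354999 ≈ 4.105933.

4.1059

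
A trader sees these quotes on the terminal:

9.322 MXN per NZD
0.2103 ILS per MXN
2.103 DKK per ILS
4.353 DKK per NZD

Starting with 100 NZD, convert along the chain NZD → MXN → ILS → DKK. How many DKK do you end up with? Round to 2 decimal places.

412.28

100 NZD × 9.322 = 932.2 MXN
932.2 MXN × 0.2103 = 196.04166 ILS
196.04166 ILS × 2.103 = 412.27561098 DKK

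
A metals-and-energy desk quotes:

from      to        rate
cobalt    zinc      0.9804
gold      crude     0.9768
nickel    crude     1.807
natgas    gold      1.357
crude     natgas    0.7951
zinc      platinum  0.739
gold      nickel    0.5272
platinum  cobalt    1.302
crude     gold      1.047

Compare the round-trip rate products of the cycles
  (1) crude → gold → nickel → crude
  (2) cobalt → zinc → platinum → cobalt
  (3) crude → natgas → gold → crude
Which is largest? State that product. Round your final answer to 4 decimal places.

1.0539

(1) 1.047 × 0.5272 × 1.807 = 0.99742
(2) 0.9804 × 0.739 × 1.302 = 0.94332
(3) 0.7951 × 1.357 × 0.9768 = 1.05392
Highest is cycle (3) at 1.0539 (>1, arbitrage).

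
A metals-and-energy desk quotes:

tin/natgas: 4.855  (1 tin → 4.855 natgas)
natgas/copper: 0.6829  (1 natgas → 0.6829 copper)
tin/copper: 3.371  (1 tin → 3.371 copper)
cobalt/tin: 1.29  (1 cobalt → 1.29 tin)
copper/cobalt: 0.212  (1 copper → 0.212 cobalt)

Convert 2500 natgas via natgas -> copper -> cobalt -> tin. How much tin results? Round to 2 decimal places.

466.90

2500 natgas × 0.6829 = 1707.25 copper
1707.25 copper × 0.212 = 361.937 cobalt
361.937 cobalt × 1.29 = 466.89873 tin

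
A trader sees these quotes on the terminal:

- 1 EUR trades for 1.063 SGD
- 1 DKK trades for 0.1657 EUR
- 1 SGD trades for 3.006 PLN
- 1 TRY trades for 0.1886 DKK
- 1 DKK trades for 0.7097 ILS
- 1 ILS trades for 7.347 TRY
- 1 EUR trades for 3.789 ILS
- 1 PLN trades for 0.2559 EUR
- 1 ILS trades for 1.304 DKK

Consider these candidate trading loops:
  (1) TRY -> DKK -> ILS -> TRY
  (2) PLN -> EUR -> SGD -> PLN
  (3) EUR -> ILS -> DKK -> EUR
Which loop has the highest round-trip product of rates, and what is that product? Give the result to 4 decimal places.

0.9834

(1) 0.1886 × 0.7097 × 7.347 = 0.98339
(2) 0.2559 × 1.063 × 3.006 = 0.81770
(3) 3.789 × 1.304 × 0.1657 = 0.81870
Highest is cycle (1) at 0.9834 (≤1, no arbitrage).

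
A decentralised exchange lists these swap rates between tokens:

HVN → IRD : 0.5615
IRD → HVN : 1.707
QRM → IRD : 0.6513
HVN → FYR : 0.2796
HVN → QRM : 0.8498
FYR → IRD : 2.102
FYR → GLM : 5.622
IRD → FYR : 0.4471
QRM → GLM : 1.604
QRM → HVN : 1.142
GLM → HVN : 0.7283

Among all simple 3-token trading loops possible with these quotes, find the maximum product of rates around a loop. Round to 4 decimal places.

HVN→FYR→GLM→HVN: 0.2796 × 5.622 × 0.7283 = 1.14482
HVN→FYR→IRD→HVN: 0.2796 × 2.102 × 1.707 = 1.00324
HVN→QRM→GLM→HVN: 0.8498 × 1.604 × 0.7283 = 0.99273
HVN→QRM→IRD→HVN: 0.8498 × 0.6513 × 1.707 = 0.94478
Maximum is HVN→FYR→GLM→HVN at 1.1448; arbitrage exists.

1.1448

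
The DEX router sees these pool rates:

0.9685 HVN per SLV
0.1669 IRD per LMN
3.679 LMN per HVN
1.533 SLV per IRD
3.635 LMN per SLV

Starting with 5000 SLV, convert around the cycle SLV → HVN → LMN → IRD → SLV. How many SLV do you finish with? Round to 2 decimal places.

4558.25

5000 SLV × 0.9685 = 4842.5 HVN
4842.5 HVN × 3.679 = 17815.5575 LMN
17815.5575 LMN × 0.1669 = 2973.41654675 IRD
2973.41654675 IRD × 1.533 = 4558.24756616775 SLV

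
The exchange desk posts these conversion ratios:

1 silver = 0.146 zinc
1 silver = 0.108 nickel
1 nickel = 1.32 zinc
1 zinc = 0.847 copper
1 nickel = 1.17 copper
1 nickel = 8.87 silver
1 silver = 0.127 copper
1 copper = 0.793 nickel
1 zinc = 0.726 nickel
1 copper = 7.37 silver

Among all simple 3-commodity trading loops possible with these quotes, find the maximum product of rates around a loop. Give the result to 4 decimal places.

nickel→silver→zinc→nickel: 8.87 × 0.146 × 0.726 = 0.94018
copper→silver→nickel→copper: 7.37 × 0.108 × 1.17 = 0.93127
copper→silver→zinc→copper: 7.37 × 0.146 × 0.847 = 0.91139
copper→nickel→silver→copper: 0.793 × 8.87 × 0.127 = 0.89331
copper→nickel→zinc→copper: 0.793 × 1.32 × 0.847 = 0.88661
Maximum is nickel→silver→zinc→nickel at 0.9402; no arbitrage — every cycle loses value.

0.9402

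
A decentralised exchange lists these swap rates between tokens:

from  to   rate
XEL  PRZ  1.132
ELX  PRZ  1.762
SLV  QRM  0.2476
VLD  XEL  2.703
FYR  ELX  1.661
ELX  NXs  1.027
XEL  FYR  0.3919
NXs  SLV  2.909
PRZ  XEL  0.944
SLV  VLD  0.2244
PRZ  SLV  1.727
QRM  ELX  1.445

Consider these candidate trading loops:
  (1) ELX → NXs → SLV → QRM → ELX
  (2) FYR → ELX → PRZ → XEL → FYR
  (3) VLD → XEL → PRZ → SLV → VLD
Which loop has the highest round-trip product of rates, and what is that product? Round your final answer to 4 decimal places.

1.1858

(1) 1.027 × 2.909 × 0.2476 × 1.445 = 1.06889
(2) 1.661 × 1.762 × 0.944 × 0.3919 = 1.08274
(3) 2.703 × 1.132 × 1.727 × 0.2244 = 1.18579
Highest is cycle (3) at 1.1858 (>1, arbitrage).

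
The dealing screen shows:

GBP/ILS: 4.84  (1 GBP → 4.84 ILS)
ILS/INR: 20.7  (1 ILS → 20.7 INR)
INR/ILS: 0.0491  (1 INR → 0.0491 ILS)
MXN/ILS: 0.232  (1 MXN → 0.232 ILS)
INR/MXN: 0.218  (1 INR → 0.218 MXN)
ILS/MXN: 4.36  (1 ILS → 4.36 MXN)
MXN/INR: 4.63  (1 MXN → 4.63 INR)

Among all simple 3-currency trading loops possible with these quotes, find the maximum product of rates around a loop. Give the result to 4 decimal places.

1.0469

MXN→ILS→INR→MXN: 0.232 × 20.7 × 0.218 = 1.04692
MXN→INR→ILS→MXN: 4.63 × 0.0491 × 4.36 = 0.99117
Maximum is MXN→ILS→INR→MXN at 1.0469; arbitrage exists.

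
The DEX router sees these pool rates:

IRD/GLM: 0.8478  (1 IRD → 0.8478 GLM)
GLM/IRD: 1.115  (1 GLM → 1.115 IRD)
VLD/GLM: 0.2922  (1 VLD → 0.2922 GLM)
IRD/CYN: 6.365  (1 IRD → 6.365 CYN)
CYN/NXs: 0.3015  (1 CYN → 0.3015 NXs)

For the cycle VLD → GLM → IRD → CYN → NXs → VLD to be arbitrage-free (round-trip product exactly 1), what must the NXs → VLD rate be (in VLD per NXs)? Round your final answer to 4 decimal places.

Known legs of the cycle: 0.2922 × 1.115 × 6.365 × 0.3015 = 0.6252314326425
For no arbitrage the full-cycle product must be 1, so the missing rate is 1 / 0.6252314326425 ≈ 1.599408.

1.5994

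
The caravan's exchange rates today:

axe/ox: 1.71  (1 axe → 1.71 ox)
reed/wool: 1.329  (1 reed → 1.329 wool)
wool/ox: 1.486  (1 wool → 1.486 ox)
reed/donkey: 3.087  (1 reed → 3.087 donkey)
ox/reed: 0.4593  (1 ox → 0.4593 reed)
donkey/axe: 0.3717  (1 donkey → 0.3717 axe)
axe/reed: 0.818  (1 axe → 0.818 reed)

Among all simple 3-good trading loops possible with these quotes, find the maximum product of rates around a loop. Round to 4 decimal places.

0.9386

axe→reed→donkey→axe: 0.818 × 3.087 × 0.3717 = 0.93860
ox→reed→wool→ox: 0.4593 × 1.329 × 1.486 = 0.90707
Maximum is axe→reed→donkey→axe at 0.9386; no arbitrage — every cycle loses value.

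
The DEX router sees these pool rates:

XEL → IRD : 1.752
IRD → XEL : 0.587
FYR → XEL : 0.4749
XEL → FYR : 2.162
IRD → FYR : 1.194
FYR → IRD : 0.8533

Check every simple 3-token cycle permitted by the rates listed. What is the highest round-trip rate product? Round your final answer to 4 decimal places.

1.0829

FYR→IRD→XEL→FYR: 0.8533 × 0.587 × 2.162 = 1.08292
FYR→XEL→IRD→FYR: 0.4749 × 1.752 × 1.194 = 0.99344
Maximum is FYR→IRD→XEL→FYR at 1.0829; arbitrage exists.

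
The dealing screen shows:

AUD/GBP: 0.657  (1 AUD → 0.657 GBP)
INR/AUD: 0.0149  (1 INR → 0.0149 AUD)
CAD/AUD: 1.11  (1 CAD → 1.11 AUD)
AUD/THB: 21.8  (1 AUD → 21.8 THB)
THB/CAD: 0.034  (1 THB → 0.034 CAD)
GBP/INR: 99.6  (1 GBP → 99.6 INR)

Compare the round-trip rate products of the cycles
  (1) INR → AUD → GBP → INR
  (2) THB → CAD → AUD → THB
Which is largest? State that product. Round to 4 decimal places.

(1) 0.0149 × 0.657 × 99.6 = 0.97501
(2) 0.034 × 1.11 × 21.8 = 0.82273
Highest is cycle (1) at 0.9750 (≤1, no arbitrage).

0.9750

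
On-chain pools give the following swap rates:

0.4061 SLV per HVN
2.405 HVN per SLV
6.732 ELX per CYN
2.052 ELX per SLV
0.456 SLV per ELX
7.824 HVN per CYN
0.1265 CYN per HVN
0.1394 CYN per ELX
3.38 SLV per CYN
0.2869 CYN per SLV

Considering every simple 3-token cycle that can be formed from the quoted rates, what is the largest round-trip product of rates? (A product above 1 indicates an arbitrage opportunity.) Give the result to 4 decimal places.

CYN→SLV→HVN→CYN: 3.38 × 2.405 × 0.1265 = 1.02831
CYN→SLV→ELX→CYN: 3.38 × 2.052 × 0.1394 = 0.96684
CYN→HVN→SLV→CYN: 7.824 × 0.4061 × 0.2869 = 0.91157
CYN→ELX→SLV→CYN: 6.732 × 0.456 × 0.2869 = 0.88072
Maximum is CYN→SLV→HVN→CYN at 1.0283; arbitrage exists.

1.0283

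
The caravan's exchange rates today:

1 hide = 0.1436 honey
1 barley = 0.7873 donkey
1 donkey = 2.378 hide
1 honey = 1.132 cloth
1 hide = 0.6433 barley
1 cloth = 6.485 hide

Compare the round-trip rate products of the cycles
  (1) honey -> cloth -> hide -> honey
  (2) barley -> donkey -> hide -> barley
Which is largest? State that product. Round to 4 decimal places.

(1) 1.132 × 6.485 × 0.1436 = 1.05417
(2) 0.7873 × 2.378 × 0.6433 = 1.20439
Highest is cycle (2) at 1.2044 (>1, arbitrage).

1.2044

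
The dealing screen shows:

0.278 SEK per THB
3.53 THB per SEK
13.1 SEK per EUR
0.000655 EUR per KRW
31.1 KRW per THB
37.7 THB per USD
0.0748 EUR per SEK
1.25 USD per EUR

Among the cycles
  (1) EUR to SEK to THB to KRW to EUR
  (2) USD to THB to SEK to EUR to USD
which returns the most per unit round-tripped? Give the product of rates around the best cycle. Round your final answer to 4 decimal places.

0.9799

(1) 13.1 × 3.53 × 31.1 × 0.000655 = 0.94199
(2) 37.7 × 0.278 × 0.0748 × 1.25 = 0.97994
Highest is cycle (2) at 0.9799 (≤1, no arbitrage).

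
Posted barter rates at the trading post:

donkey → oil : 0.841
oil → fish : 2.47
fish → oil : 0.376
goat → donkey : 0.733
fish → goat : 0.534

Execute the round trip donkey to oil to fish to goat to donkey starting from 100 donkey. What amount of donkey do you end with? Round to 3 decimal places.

100 donkey × 0.841 = 84.1 oil
84.1 oil × 2.47 = 207.727 fish
207.727 fish × 0.534 = 110.926218 goat
110.926218 goat × 0.733 = 81.308917794 donkey

81.309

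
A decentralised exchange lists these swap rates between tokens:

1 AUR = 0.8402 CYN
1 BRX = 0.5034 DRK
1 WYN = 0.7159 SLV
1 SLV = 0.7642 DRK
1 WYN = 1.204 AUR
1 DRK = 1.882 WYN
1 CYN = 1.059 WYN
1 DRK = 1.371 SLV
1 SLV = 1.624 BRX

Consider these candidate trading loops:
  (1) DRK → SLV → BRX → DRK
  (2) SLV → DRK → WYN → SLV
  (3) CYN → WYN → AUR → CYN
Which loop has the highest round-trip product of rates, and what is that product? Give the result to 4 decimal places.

1.1208

(1) 1.371 × 1.624 × 0.5034 = 1.12082
(2) 0.7642 × 1.882 × 0.7159 = 1.02962
(3) 1.059 × 1.204 × 0.8402 = 1.07129
Highest is cycle (1) at 1.1208 (>1, arbitrage).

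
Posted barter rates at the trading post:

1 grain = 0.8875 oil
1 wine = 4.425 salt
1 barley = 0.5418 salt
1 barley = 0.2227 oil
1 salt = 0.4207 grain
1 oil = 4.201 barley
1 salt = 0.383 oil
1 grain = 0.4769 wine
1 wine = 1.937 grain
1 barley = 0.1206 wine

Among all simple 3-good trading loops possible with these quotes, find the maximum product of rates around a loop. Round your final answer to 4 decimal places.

0.8878

salt→grain→wine→salt: 0.4207 × 0.4769 × 4.425 = 0.88780
barley→salt→oil→barley: 0.5418 × 0.383 × 4.201 = 0.87175
Maximum is salt→grain→wine→salt at 0.8878; no arbitrage — every cycle loses value.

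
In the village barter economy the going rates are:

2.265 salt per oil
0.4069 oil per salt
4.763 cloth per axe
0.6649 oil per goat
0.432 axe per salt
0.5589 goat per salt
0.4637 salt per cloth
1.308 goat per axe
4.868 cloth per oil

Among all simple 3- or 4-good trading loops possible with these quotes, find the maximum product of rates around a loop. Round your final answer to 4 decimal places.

cloth→salt→axe→cloth: 0.4637 × 0.432 × 4.763 = 0.95412
cloth→salt→oil→cloth: 0.4637 × 0.4069 × 4.868 = 0.91849
goat→oil→salt→axe→goat: 0.6649 × 2.265 × 0.432 × 1.308 = 0.85097
goat→oil→salt→goat: 0.6649 × 2.265 × 0.5589 = 0.84170
cloth→salt→goat→oil→cloth: 0.4637 × 0.5589 × 0.6649 × 4.868 = 0.83884
Maximum is cloth→salt→axe→cloth at 0.9541; no arbitrage — every cycle loses value.

0.9541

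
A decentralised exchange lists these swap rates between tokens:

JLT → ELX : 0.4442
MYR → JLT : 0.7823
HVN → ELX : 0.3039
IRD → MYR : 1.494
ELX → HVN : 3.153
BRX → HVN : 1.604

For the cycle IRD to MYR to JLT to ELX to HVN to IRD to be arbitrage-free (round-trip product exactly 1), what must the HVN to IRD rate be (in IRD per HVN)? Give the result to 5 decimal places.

0.61090

Known legs of the cycle: 1.494 × 0.7823 × 0.4442 × 3.153 = 1.63691622223812
For no arbitrage the full-cycle product must be 1, so the missing rate is 1 / 1.63691622223812 ≈ 0.6109048.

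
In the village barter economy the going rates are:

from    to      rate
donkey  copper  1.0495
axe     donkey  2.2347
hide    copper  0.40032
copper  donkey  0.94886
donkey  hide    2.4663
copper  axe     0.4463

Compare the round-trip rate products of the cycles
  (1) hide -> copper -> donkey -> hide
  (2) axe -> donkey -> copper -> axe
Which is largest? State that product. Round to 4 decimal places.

(1) 0.40032 × 0.94886 × 2.4663 = 0.93682
(2) 2.2347 × 1.0495 × 0.4463 = 1.04672
Highest is cycle (2) at 1.0467 (>1, arbitrage).

1.0467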